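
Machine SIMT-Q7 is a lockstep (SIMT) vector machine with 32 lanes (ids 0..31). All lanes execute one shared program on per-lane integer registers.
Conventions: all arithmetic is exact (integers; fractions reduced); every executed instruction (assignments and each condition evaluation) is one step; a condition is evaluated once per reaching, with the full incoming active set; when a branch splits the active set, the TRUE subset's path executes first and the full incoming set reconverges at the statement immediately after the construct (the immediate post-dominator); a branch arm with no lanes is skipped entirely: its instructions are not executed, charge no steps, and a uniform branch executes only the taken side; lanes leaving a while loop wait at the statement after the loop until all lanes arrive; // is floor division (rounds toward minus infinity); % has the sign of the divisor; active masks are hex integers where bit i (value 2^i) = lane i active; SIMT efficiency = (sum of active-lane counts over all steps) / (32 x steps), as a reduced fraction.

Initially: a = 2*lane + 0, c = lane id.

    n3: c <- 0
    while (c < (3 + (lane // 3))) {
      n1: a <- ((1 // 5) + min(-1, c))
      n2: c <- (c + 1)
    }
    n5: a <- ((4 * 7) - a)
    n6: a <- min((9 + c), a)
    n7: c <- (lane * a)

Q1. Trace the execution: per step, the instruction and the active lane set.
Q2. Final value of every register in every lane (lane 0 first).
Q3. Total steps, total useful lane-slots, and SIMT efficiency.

step 0: c <- 0                       0xffffffff
step 1: eval (c < (3 + (lane // 3))) 0xffffffff
step 2: a <- ((1 // 5) + min(-1, c)) 0xffffffff
step 3: c <- (c + 1)                 0xffffffff
step 4: eval (c < (3 + (lane // 3))) 0xffffffff
step 5: a <- ((1 // 5) + min(-1, c)) 0xffffffff
step 6: c <- (c + 1)                 0xffffffff
step 7: eval (c < (3 + (lane // 3))) 0xffffffff
step 8: a <- ((1 // 5) + min(-1, c)) 0xffffffff
step 9: c <- (c + 1)                 0xffffffff
step 10: eval (c < (3 + (lane // 3))) 0xffffffff
step 11: a <- ((1 // 5) + min(-1, c)) 0xfffffff8
step 12: c <- (c + 1)                 0xfffffff8
step 13: eval (c < (3 + (lane // 3))) 0xfffffff8
step 14: a <- ((1 // 5) + min(-1, c)) 0xffffffc0
step 15: c <- (c + 1)                 0xffffffc0
step 16: eval (c < (3 + (lane // 3))) 0xffffffc0
step 17: a <- ((1 // 5) + min(-1, c)) 0xfffffe00
step 18: c <- (c + 1)                 0xfffffe00
step 19: eval (c < (3 + (lane // 3))) 0xfffffe00
step 20: a <- ((1 // 5) + min(-1, c)) 0xfffff000
step 21: c <- (c + 1)                 0xfffff000
step 22: eval (c < (3 + (lane // 3))) 0xfffff000
step 23: a <- ((1 // 5) + min(-1, c)) 0xffff8000
step 24: c <- (c + 1)                 0xffff8000
step 25: eval (c < (3 + (lane // 3))) 0xffff8000
step 26: a <- ((1 // 5) + min(-1, c)) 0xfffc0000
step 27: c <- (c + 1)                 0xfffc0000
step 28: eval (c < (3 + (lane // 3))) 0xfffc0000
step 29: a <- ((1 // 5) + min(-1, c)) 0xffe00000
step 30: c <- (c + 1)                 0xffe00000
step 31: eval (c < (3 + (lane // 3))) 0xffe00000
step 32: a <- ((1 // 5) + min(-1, c)) 0xff000000
step 33: c <- (c + 1)                 0xff000000
step 34: eval (c < (3 + (lane // 3))) 0xff000000
step 35: a <- ((1 // 5) + min(-1, c)) 0xf8000000
step 36: c <- (c + 1)                 0xf8000000
step 37: eval (c < (3 + (lane // 3))) 0xf8000000
step 38: a <- ((1 // 5) + min(-1, c)) 0xc0000000
step 39: c <- (c + 1)                 0xc0000000
step 40: eval (c < (3 + (lane // 3))) 0xc0000000
step 41: a <- ((4 * 7) - a)           0xffffffff
step 42: a <- min((9 + c), a)         0xffffffff
step 43: c <- (lane * a)              0xffffffff

Answer: 44 steps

a: 12,12,12,13,13,13,14,14,14,15,15,15,16,16,16,17,17,17,18,18,18,19,19,19,20,20,20,21,21,21,22,22
c: 0,12,24,39,52,65,84,98,112,135,150,165,192,208,224,255,272,289,324,342,360,399,418,437,480,500,520,567,588,609,660,682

steps = 44; useful = 913; efficiency = 913/1408 = 83/128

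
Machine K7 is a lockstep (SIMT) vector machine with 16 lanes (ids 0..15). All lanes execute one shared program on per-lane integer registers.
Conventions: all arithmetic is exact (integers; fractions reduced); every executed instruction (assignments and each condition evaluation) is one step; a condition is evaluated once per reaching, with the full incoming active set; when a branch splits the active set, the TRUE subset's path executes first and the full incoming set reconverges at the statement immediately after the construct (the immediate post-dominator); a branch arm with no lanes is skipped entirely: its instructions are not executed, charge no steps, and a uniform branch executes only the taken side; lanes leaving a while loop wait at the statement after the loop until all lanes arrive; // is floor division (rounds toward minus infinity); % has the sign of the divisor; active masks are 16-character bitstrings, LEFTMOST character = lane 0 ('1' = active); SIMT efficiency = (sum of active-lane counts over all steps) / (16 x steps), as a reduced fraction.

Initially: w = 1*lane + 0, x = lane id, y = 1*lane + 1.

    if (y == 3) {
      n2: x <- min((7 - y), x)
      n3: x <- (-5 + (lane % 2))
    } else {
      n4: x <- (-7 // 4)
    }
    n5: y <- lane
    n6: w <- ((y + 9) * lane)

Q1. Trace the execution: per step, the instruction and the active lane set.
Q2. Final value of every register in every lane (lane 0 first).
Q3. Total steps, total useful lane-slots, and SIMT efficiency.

step 0: eval (y == 3)                1111111111111111
step 1: x <- min((7 - y), x)         0010000000000000
step 2: x <- (-5 + (lane % 2))       0010000000000000
step 3: x <- (-7 // 4)               1101111111111111
step 4: y <- lane                    1111111111111111
step 5: w <- ((y + 9) * lane)        1111111111111111

Answer: 6 steps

w: 0,10,22,36,52,70,90,112,136,162,190,220,252,286,322,360
x: -2,-2,-5,-2,-2,-2,-2,-2,-2,-2,-2,-2,-2,-2,-2,-2
y: 0,1,2,3,4,5,6,7,8,9,10,11,12,13,14,15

steps = 6; useful = 65; efficiency = 65/96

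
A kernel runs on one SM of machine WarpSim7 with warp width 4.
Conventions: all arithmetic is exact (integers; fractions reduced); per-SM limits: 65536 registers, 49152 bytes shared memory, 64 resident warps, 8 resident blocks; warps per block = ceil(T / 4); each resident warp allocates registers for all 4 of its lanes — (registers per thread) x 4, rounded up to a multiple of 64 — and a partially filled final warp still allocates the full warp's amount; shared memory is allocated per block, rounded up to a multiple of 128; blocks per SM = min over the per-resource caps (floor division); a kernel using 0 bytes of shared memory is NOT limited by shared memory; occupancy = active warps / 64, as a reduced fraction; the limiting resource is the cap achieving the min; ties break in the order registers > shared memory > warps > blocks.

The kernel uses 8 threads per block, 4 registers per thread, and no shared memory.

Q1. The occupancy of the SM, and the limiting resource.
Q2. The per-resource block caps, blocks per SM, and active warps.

Answer: occupancy 1/4, limited by blocks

registers: 512 blocks
shared memory: no limit (kernel uses none)
warps: 32 blocks
blocks: 8 blocks

Answer: 8 blocks, 16 active warps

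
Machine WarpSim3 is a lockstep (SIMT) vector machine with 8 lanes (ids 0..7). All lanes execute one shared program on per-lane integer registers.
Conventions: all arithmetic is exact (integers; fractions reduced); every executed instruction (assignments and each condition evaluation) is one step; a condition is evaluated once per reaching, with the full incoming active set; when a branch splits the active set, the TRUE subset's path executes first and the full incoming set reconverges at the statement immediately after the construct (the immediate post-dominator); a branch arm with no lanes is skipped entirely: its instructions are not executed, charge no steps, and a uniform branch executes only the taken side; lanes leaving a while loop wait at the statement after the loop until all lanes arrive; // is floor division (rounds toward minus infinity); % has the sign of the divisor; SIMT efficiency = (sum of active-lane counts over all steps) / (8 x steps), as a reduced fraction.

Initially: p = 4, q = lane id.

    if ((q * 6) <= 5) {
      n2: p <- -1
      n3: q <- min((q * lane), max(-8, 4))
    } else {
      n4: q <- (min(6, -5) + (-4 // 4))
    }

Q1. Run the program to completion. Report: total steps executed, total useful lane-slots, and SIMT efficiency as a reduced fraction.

Answer: 4 steps, 17 useful, 17/32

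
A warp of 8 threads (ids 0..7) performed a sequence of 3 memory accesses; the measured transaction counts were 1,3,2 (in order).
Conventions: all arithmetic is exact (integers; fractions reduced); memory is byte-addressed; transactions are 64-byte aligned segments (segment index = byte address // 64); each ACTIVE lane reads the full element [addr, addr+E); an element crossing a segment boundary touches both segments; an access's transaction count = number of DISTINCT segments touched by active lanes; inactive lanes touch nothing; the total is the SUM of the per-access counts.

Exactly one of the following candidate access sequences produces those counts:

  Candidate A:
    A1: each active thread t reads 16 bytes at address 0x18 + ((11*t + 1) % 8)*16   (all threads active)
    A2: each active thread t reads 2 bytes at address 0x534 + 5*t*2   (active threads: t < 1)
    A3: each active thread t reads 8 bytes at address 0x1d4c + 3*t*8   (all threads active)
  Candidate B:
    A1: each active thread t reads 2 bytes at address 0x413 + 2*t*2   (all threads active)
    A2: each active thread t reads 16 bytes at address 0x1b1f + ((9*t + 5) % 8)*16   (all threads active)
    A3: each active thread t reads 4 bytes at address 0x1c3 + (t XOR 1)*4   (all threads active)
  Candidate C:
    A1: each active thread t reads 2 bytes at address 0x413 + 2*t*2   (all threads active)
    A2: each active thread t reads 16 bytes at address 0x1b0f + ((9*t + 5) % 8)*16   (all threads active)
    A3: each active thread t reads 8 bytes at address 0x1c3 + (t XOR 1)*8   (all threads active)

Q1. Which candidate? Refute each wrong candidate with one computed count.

A: A1 gives 3 transactions, not 1
B: A3 gives 1 transaction, not 2
C: all counts match (1,3,2)

Answer: C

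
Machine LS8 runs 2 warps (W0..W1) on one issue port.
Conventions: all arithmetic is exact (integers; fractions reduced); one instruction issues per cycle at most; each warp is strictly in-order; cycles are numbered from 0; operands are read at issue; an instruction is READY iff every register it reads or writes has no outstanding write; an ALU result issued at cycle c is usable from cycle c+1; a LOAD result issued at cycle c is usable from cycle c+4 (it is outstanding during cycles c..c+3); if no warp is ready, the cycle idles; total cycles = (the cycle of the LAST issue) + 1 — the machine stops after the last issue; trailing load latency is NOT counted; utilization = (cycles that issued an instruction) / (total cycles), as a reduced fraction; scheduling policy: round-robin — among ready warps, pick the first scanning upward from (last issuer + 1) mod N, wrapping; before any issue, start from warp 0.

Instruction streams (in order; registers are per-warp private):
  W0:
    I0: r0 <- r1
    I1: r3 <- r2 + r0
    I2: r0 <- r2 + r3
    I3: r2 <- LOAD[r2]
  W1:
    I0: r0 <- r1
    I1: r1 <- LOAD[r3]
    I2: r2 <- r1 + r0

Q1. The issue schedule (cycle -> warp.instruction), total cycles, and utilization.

cycle 0: W0.I0
cycle 1: W1.I0
cycle 2: W0.I1
cycle 3: W1.I1
cycle 4: W0.I2
cycle 5: W0.I3
cycle 6: idle
cycle 7: W1.I2

Answer: 8 cycles, utilization 7/8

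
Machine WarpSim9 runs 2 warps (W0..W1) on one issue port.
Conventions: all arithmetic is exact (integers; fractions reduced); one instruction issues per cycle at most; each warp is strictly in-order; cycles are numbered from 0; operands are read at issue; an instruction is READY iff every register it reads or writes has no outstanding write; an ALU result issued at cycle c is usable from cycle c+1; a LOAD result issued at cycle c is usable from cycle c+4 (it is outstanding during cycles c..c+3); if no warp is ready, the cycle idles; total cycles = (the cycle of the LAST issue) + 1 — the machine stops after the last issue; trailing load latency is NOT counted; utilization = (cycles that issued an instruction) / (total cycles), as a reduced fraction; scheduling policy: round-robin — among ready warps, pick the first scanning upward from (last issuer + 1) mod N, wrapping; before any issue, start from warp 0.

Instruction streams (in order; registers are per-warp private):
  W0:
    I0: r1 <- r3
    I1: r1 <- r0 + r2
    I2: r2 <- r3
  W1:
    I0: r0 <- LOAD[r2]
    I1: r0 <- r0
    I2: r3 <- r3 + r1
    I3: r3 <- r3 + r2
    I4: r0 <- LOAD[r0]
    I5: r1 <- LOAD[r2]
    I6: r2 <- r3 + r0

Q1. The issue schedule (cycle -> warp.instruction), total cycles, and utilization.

cycle 0: W0.I0
cycle 1: W1.I0
cycle 2: W0.I1
cycle 3: W0.I2
cycle 4: idle
cycle 5: W1.I1
cycle 6: W1.I2
cycle 7: W1.I3
cycle 8: W1.I4
cycle 9: W1.I5
cycle 10: idle
cycle 11: idle
cycle 12: W1.I6

Answer: 13 cycles, utilization 10/13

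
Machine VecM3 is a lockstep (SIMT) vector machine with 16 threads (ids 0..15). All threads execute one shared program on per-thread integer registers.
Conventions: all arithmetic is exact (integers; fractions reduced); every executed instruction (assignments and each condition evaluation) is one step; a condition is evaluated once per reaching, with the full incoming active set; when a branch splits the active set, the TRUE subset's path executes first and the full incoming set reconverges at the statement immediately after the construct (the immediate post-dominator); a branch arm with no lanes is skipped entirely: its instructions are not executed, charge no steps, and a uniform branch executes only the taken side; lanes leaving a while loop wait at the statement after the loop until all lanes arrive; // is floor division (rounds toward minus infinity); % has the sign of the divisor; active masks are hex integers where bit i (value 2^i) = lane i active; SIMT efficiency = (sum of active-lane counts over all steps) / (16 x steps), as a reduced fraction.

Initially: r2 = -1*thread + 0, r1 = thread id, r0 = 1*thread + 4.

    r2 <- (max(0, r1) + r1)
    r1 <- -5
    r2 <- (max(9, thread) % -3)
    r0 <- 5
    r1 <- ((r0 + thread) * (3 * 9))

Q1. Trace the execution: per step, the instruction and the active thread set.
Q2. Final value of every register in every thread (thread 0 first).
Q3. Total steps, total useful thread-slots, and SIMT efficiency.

step 0: r2 <- (max(0, r1) + r1)      0xffff
step 1: r1 <- -5                     0xffff
step 2: r2 <- (max(9, thread) % -3)  0xffff
step 3: r0 <- 5                      0xffff
step 4: r1 <- ((r0 + thread) * (3 * 9)) 0xffff

Answer: 5 steps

r2: 0,0,0,0,0,0,0,0,0,0,-2,-1,0,-2,-1,0
r1: 135,162,189,216,243,270,297,324,351,378,405,432,459,486,513,540
r0: 5,5,5,5,5,5,5,5,5,5,5,5,5,5,5,5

steps = 5; useful = 80; efficiency = 80/80 = 1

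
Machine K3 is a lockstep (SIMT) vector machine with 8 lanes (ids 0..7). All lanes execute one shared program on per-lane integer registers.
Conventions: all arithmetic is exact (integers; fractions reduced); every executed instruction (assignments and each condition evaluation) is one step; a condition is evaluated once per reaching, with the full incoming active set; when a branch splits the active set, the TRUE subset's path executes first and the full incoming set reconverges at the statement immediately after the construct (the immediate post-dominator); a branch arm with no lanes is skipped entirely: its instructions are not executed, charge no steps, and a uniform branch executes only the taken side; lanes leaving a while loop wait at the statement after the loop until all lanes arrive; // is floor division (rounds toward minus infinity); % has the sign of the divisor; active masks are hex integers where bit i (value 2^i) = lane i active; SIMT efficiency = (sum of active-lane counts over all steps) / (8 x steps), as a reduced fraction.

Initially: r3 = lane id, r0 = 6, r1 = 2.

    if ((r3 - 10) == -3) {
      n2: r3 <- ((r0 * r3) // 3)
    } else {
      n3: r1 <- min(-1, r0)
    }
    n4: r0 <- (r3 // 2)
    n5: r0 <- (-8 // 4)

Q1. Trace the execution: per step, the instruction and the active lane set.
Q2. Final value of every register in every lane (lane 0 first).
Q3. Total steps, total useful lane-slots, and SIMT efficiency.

step 0: eval ((r3 - 10) == -3)       0xff
step 1: r3 <- ((r0 * r3) // 3)       0x80
step 2: r1 <- min(-1, r0)            0x7f
step 3: r0 <- (r3 // 2)              0xff
step 4: r0 <- (-8 // 4)              0xff

Answer: 5 steps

r3: 0,1,2,3,4,5,6,14
r0: -2,-2,-2,-2,-2,-2,-2,-2
r1: -1,-1,-1,-1,-1,-1,-1,2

steps = 5; useful = 32; efficiency = 32/40 = 4/5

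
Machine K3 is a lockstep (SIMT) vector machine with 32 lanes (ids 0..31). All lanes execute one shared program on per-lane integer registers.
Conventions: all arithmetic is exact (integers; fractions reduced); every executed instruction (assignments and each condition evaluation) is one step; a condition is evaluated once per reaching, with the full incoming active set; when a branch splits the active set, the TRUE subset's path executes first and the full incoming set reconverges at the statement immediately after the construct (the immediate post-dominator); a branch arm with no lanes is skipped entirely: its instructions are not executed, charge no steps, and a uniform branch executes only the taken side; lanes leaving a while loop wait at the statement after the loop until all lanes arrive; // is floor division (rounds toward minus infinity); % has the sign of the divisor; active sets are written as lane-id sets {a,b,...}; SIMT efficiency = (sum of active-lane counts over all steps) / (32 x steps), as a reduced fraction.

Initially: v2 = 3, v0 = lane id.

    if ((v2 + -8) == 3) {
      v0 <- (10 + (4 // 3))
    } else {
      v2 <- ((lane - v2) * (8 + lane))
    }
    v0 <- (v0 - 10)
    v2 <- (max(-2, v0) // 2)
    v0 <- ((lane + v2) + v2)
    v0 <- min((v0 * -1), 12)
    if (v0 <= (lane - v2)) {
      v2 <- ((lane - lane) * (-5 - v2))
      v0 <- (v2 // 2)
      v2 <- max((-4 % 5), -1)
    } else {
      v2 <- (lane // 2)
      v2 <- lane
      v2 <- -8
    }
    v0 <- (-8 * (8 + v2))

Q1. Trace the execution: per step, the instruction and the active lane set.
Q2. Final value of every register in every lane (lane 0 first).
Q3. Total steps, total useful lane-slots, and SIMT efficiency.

step 0: eval ((v2 + -8) == 3)        {0,1,2,3,4,5,6,7,8,9,10,11,12,13,14,15,16,17,18,19,20,21,22,23,24,25,26,27,28,29,30,31}
step 1: v2 <- ((lane - v2) * (8 + lane)) {0,1,2,3,4,5,6,7,8,9,10,11,12,13,14,15,16,17,18,19,20,21,22,23,24,25,26,27,28,29,30,31}
step 2: v0 <- (v0 - 10)              {0,1,2,3,4,5,6,7,8,9,10,11,12,13,14,15,16,17,18,19,20,21,22,23,24,25,26,27,28,29,30,31}
step 3: v2 <- (max(-2, v0) // 2)     {0,1,2,3,4,5,6,7,8,9,10,11,12,13,14,15,16,17,18,19,20,21,22,23,24,25,26,27,28,29,30,31}
step 4: v0 <- ((lane + v2) + v2)     {0,1,2,3,4,5,6,7,8,9,10,11,12,13,14,15,16,17,18,19,20,21,22,23,24,25,26,27,28,29,30,31}
step 5: v0 <- min((v0 * -1), 12)     {0,1,2,3,4,5,6,7,8,9,10,11,12,13,14,15,16,17,18,19,20,21,22,23,24,25,26,27,28,29,30,31}
step 6: eval (v0 <= (lane - v2))     {0,1,2,3,4,5,6,7,8,9,10,11,12,13,14,15,16,17,18,19,20,21,22,23,24,25,26,27,28,29,30,31}
step 7: v2 <- ((lane - lane) * (-5 - v2)) {1,2,3,4,5,6,7,8,9,10,11,12,13,14,15,16,17,18,19,20,21,22,23,24,25,26,27,28,29,30,31}
step 8: v0 <- (v2 // 2)              {1,2,3,4,5,6,7,8,9,10,11,12,13,14,15,16,17,18,19,20,21,22,23,24,25,26,27,28,29,30,31}
step 9: v2 <- max((-4 % 5), -1)      {1,2,3,4,5,6,7,8,9,10,11,12,13,14,15,16,17,18,19,20,21,22,23,24,25,26,27,28,29,30,31}
step 10: v2 <- (lane // 2)            {0}
step 11: v2 <- lane                   {0}
step 12: v2 <- -8                     {0}
step 13: v0 <- (-8 * (8 + v2))        {0,1,2,3,4,5,6,7,8,9,10,11,12,13,14,15,16,17,18,19,20,21,22,23,24,25,26,27,28,29,30,31}

Answer: 14 steps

v2: -8,1,1,1,1,1,1,1,1,1,1,1,1,1,1,1,1,1,1,1,1,1,1,1,1,1,1,1,1,1,1,1
v0: 0,-72,-72,-72,-72,-72,-72,-72,-72,-72,-72,-72,-72,-72,-72,-72,-72,-72,-72,-72,-72,-72,-72,-72,-72,-72,-72,-72,-72,-72,-72,-72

steps = 14; useful = 352; efficiency = 352/448 = 11/14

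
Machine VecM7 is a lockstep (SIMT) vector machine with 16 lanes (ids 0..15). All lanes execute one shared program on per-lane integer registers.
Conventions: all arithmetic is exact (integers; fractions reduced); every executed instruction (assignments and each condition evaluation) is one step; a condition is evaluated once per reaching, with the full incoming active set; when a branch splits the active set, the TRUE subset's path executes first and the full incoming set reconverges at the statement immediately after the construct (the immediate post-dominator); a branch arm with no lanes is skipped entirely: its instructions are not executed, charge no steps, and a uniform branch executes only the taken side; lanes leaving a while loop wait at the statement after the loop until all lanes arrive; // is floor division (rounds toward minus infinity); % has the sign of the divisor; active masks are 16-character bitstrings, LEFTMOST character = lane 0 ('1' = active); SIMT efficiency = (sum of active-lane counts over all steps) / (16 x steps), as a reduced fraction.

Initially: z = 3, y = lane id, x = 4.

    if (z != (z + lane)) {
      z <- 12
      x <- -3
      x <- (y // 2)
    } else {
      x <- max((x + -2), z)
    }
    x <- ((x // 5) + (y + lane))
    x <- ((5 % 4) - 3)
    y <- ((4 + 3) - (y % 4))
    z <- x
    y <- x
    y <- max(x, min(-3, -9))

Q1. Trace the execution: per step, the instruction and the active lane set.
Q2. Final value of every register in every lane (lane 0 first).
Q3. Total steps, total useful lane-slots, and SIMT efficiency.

step 0: eval (z != (z + lane))       1111111111111111
step 1: z <- 12                      0111111111111111
step 2: x <- -3                      0111111111111111
step 3: x <- (y // 2)                0111111111111111
step 4: x <- max((x + -2), z)        1000000000000000
step 5: x <- ((x // 5) + (y + lane)) 1111111111111111
step 6: x <- ((5 % 4) - 3)           1111111111111111
step 7: y <- ((4 + 3) - (y % 4))     1111111111111111
step 8: z <- x                       1111111111111111
step 9: y <- x                       1111111111111111
step 10: y <- max(x, min(-3, -9))     1111111111111111

Answer: 11 steps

z: -2,-2,-2,-2,-2,-2,-2,-2,-2,-2,-2,-2,-2,-2,-2,-2
y: -2,-2,-2,-2,-2,-2,-2,-2,-2,-2,-2,-2,-2,-2,-2,-2
x: -2,-2,-2,-2,-2,-2,-2,-2,-2,-2,-2,-2,-2,-2,-2,-2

steps = 11; useful = 158; efficiency = 158/176 = 79/88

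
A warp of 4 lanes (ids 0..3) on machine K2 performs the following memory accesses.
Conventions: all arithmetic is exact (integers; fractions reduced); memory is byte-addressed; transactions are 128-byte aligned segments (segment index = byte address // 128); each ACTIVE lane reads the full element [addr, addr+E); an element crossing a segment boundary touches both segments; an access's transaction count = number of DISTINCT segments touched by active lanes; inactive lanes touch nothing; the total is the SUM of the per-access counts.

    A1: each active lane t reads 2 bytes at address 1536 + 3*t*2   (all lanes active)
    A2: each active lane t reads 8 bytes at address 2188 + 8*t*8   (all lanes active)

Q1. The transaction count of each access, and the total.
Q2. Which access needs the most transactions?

A1: 1 transaction
A2: 2 transactions

Answer: 1,2; total 3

Answer: A2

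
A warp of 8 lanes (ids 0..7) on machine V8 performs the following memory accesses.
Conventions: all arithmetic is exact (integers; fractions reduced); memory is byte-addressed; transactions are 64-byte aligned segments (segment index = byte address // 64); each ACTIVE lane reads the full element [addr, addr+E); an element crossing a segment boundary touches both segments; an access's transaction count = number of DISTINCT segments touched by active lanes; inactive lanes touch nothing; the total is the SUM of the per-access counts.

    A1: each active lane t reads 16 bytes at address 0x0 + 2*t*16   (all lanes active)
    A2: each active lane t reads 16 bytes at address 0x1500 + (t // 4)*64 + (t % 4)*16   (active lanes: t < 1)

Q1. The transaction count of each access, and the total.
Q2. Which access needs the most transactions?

A1: 4 transactions
A2: 1 transaction

Answer: 4,1; total 5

Answer: A1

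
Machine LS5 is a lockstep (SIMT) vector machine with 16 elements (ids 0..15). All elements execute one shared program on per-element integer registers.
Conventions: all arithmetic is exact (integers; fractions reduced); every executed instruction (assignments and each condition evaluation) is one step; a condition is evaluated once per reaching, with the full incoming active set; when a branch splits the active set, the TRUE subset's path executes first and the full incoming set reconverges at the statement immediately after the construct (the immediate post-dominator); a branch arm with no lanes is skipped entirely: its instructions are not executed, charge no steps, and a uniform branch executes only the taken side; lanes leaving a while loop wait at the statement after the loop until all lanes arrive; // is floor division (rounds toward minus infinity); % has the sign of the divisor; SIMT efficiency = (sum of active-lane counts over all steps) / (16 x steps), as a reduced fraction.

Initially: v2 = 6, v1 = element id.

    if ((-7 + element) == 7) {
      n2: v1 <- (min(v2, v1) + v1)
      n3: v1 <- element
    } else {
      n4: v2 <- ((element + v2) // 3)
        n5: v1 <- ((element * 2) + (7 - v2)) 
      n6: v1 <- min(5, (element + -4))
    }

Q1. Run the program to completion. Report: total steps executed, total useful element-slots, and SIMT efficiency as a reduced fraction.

Answer: 6 steps, 63 useful, 21/32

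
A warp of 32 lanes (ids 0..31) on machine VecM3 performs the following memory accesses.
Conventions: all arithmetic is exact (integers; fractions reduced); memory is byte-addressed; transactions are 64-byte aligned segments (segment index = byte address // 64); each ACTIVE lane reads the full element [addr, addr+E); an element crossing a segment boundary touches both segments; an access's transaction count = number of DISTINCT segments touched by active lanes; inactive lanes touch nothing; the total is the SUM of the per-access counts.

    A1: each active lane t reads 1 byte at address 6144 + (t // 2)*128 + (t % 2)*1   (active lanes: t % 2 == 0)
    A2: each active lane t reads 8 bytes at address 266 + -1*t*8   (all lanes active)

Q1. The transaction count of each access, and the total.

A1: 16 transactions
A2: 5 transactions

Answer: 16,5; total 21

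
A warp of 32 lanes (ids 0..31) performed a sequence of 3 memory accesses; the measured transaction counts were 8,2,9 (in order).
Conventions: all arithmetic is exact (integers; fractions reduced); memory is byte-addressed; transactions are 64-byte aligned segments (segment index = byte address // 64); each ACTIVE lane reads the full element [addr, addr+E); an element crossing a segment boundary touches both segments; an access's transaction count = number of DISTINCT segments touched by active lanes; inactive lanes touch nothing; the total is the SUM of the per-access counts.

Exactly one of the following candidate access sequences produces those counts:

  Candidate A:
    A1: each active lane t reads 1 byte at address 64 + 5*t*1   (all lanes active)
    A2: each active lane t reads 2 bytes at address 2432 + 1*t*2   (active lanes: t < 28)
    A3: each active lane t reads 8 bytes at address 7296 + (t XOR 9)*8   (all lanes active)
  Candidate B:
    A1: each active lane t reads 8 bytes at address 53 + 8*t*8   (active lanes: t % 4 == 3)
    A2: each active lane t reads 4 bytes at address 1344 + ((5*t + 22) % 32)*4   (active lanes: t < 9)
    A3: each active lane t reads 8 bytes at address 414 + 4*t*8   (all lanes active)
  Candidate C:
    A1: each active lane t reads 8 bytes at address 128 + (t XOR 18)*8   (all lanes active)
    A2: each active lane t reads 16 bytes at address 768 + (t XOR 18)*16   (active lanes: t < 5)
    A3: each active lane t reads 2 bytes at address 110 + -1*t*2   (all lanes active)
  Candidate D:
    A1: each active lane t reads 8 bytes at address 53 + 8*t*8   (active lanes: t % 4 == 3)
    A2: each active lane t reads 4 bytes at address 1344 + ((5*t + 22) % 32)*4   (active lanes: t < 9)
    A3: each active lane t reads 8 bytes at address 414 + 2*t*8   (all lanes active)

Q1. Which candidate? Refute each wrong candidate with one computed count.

A: A1 gives 3 transactions, not 8
B: A3 gives 17 transactions, not 9
C: A1 gives 4 transactions, not 8
D: all counts match (8,2,9)

Answer: D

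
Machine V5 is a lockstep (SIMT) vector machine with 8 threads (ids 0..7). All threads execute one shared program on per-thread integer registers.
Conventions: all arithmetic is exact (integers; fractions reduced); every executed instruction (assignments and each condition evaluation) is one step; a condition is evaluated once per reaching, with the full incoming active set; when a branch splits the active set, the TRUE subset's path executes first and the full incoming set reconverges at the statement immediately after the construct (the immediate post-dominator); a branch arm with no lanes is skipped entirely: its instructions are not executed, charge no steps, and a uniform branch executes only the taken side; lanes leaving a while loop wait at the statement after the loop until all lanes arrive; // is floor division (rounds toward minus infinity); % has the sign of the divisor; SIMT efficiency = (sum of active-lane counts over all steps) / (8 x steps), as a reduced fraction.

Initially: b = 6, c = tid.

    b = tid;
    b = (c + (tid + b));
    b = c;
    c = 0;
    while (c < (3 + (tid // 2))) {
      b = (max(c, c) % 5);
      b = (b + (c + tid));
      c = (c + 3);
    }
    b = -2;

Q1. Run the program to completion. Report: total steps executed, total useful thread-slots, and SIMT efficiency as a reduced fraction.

Answer: 14 steps, 104 useful, 13/14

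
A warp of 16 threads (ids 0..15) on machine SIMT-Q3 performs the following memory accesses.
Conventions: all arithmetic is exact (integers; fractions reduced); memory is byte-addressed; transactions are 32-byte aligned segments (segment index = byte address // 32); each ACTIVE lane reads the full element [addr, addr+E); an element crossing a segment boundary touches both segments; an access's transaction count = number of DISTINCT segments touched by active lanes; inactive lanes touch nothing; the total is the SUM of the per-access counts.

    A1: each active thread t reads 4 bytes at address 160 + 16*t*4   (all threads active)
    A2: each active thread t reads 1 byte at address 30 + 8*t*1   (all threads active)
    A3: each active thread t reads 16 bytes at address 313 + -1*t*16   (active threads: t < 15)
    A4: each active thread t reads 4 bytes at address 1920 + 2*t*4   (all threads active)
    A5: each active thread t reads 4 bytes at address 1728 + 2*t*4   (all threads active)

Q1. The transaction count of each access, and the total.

A1: 16 transactions
A2: 5 transactions
A3: 9 transactions
A4: 4 transactions
A5: 4 transactions

Answer: 16,5,9,4,4; total 38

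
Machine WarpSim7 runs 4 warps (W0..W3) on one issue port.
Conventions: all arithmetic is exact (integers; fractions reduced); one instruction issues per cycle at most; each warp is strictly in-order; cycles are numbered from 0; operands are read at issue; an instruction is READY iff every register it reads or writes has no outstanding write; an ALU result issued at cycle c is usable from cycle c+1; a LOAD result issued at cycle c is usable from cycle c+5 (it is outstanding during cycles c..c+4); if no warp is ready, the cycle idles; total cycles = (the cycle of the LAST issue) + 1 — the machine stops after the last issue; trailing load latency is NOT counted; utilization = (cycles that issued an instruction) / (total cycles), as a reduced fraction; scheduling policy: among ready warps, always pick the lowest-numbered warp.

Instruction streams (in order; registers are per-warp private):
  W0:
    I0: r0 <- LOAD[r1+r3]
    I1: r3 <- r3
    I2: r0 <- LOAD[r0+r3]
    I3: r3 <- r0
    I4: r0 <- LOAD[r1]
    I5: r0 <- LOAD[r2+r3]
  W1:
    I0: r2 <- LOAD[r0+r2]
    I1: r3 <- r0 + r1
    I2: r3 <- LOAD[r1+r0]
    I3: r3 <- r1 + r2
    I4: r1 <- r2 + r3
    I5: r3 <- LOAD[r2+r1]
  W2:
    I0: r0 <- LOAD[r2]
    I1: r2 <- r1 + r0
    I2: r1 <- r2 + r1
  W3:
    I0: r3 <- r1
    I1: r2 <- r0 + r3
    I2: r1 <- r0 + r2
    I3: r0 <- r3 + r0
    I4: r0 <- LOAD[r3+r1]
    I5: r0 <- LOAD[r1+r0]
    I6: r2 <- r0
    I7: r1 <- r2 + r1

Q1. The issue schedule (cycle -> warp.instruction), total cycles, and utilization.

cycle 0: W0.I0
cycle 1: W0.I1
cycle 2: W1.I0
cycle 3: W1.I1
cycle 4: W1.I2
cycle 5: W0.I2
cycle 6: W2.I0
cycle 7: W3.I0
cycle 8: W3.I1
cycle 9: W1.I3
cycle 10: W0.I3
cycle 11: W0.I4
cycle 12: W1.I4
cycle 13: W1.I5
cycle 14: W2.I1
cycle 15: W2.I2
cycle 16: W0.I5
cycle 17: W3.I2
cycle 18: W3.I3
cycle 19: W3.I4
cycle 20: idle
cycle 21: idle
cycle 22: idle
cycle 23: idle
cycle 24: W3.I5
cycle 25: idle
cycle 26: idle
cycle 27: idle
cycle 28: idle
cycle 29: W3.I6
cycle 30: W3.I7

Answer: 31 cycles, utilization 23/31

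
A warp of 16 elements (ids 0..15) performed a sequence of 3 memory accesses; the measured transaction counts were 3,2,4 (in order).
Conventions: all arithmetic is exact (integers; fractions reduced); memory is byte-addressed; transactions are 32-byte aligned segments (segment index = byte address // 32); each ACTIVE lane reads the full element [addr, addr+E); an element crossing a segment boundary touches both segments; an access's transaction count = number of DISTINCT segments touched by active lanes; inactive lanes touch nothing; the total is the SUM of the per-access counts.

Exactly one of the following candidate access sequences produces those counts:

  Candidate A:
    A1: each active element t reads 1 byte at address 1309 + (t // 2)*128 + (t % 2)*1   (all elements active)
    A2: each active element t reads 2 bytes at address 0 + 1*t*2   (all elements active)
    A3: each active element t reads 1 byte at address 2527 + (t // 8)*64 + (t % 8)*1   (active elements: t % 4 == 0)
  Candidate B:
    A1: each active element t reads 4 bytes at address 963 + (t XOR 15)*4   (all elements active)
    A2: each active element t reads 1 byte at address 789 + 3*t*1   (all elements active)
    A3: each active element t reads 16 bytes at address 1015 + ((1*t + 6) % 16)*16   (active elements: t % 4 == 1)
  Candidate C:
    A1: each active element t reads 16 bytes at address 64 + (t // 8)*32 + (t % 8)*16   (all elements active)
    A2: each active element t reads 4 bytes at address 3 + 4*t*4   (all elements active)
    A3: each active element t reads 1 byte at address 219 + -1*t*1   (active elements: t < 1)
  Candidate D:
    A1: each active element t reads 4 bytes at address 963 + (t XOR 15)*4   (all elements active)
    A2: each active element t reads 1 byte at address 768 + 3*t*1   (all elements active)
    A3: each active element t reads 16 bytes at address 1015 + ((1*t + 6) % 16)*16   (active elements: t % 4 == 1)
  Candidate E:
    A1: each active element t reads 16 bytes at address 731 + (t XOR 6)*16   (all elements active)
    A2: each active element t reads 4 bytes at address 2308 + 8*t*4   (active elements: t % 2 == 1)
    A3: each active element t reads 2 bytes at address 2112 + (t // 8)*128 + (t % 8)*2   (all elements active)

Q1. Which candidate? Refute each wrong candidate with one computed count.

A: A1 gives 8 transactions, not 3
B: A2 gives 3 transactions, not 2
C: A1 gives 5 transactions, not 3
E: A1 gives 9 transactions, not 3
D: all counts match (3,2,4)

Answer: D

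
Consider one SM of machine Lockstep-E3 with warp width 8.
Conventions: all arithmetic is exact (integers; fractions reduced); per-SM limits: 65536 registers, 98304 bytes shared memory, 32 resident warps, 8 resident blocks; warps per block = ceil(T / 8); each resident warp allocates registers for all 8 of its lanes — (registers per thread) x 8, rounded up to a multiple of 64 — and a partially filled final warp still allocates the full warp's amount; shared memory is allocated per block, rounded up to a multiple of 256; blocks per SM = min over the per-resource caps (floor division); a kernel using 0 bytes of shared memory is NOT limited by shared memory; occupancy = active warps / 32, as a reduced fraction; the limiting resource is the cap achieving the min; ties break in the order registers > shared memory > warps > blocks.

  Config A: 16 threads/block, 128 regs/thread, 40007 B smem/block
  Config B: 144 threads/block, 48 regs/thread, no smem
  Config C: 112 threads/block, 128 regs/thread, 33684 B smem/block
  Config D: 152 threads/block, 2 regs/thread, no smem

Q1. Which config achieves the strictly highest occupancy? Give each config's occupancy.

occupancies: A 1/8, B 9/16, C 7/8, D 19/32

Answer: C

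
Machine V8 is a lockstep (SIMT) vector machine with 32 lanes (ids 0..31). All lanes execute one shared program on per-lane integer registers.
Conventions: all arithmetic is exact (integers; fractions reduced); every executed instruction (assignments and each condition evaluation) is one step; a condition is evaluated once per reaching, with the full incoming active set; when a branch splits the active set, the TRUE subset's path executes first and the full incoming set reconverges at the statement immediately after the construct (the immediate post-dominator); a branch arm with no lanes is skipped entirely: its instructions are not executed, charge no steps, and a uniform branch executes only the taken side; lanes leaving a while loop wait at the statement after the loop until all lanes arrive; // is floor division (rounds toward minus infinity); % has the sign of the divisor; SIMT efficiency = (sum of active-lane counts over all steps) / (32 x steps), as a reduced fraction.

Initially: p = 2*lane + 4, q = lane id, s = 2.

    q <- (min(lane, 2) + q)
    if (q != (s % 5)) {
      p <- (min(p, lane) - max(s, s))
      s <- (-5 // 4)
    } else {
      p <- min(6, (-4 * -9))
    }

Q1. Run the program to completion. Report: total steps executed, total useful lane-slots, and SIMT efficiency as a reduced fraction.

Answer: 5 steps, 127 useful, 127/160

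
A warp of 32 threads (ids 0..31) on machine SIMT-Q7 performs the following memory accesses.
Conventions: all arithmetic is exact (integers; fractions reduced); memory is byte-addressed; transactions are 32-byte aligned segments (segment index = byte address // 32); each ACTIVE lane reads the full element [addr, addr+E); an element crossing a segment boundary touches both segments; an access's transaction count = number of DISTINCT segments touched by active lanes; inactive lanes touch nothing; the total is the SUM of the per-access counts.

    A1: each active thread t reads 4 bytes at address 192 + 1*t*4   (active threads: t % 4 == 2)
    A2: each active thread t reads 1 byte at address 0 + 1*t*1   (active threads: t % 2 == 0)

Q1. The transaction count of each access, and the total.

A1: 4 transactions
A2: 1 transaction

Answer: 4,1; total 5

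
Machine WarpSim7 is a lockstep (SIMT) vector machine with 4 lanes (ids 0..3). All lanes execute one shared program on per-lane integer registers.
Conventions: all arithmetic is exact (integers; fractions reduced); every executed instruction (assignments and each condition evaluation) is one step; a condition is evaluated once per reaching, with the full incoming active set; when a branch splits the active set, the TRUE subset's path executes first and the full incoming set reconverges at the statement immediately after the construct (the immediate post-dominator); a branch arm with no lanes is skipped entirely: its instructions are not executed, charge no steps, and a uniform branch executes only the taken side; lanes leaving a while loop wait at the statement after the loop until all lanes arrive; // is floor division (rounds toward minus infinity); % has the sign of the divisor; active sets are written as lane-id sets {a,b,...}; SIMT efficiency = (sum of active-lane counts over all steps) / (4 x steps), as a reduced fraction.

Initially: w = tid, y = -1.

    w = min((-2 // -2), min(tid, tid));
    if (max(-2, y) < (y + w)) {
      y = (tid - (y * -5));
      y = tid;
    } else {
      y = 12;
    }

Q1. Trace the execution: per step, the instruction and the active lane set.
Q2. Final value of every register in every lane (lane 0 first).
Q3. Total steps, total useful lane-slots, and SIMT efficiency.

step 0: w <- min((-2 // -2), min(tid, tid)) {0,1,2,3}
step 1: eval (max(-2, y) < (y + w))  {0,1,2,3}
step 2: y <- (tid - (y * -5))        {1,2,3}
step 3: y <- tid                     {1,2,3}
step 4: y <- 12                      {0}

Answer: 5 steps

w: 0,1,1,1
y: 12,1,2,3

steps = 5; useful = 15; efficiency = 15/20 = 3/4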